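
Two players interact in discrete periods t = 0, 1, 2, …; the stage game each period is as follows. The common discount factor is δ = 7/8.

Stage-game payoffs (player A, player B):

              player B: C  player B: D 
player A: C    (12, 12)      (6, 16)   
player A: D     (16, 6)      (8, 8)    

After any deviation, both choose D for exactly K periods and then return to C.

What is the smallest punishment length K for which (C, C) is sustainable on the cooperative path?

No profitable deviation requires (12−8)(δ+…+δ^K) ≥ 16−12, i.e. δ+…+δ^K ≥ 1 ≈ 1.0000.
With δ = 7/8, the partial sums are K=1: 0.8750, K=2: 1.6406.
K = 2 is the first length at which the sum reaches 1.0000.

2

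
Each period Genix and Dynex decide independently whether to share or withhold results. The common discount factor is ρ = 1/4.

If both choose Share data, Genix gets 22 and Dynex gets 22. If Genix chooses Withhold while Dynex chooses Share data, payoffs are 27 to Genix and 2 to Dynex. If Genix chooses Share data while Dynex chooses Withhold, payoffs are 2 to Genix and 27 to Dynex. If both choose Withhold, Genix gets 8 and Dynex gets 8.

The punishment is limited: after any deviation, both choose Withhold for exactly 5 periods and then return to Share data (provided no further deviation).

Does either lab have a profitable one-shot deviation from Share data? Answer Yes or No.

Yes

IC: ρ+…+ρ^5 ≥ (27−22)/(22−8) = 5/14.
At ρ = 1/4: partial sum = 0.3330 < 0.3571. Cooperation not sustainable.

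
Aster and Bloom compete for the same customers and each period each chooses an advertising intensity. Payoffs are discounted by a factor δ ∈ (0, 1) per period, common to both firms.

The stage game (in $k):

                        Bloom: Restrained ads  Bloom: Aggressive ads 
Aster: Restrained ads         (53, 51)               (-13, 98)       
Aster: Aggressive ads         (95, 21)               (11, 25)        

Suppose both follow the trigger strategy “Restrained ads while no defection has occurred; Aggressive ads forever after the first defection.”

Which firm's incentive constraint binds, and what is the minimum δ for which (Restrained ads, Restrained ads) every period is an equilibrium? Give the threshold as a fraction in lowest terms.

Aster: cooperation gives 53 each period; deviation gives 95 once then 11 forever.
  53/(1−δ) ≥ 95 + 11δ/(1−δ) ⇒ δ ≥ 42/84 = 1/2.
Bloom: cooperation gives 51 each period; deviation gives 98 once then 25 forever.
  δ ≥ 47/73.
Both must hold, so the binding constraint is Bloom's: δ ≥ 47/73.

Bloom; δ ≥ 47/73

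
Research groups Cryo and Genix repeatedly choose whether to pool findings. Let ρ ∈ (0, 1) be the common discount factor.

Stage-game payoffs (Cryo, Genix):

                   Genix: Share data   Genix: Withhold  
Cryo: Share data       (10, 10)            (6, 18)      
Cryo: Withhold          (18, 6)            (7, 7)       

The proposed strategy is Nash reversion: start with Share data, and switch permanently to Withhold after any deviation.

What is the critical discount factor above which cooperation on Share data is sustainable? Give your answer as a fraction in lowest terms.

8/11

10/(1−ρ) ≥ 18 + 7ρ/(1−ρ)
10 ≥ 18 − 11ρ
ρ ≥ 8/11.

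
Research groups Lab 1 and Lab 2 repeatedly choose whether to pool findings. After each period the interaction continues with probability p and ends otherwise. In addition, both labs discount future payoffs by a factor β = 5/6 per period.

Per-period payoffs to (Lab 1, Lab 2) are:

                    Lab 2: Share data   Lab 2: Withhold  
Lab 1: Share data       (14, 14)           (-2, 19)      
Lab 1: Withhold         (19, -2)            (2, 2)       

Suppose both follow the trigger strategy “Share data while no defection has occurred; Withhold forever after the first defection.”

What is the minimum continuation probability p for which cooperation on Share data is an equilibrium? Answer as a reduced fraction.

With continuation probability p and discount β, the effective per-period discount factor is βp.
Grim-trigger IC: βp ≥ (19−14)/(19−2) = 5/17.
So p ≥ (5/17)/(5/6) = 6/17.

6/17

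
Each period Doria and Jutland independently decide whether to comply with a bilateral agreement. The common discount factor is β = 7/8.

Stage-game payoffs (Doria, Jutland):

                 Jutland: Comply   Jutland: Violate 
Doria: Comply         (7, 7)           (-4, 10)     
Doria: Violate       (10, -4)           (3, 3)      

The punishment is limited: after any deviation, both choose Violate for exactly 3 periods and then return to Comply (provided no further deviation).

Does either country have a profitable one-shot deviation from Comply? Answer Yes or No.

No

Comparing payoff streams over the 4 periods until play realigns: cooperate → 7(1+β+…+β^3); deviate → 10 + 3(β+…+β^3).
Cooperation is sustained iff (7−3)(β+…+β^3) ≥ 10−7.
β+…+β^3 = 7/8·(1−(7/8)^3)/(1−7/8) = 2.3105, and (10−7)/(7−3) = 0.7500.
2.3105 ≥ 0.7500, so cooperation is sustainable.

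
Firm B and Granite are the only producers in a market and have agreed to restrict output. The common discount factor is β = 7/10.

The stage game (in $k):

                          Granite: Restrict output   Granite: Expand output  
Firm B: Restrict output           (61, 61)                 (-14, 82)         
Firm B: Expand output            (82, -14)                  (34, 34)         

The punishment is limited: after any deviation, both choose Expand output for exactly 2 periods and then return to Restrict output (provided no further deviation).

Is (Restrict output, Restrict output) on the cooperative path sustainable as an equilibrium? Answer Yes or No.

Yes

IC: β+…+β^2 ≥ (82−61)/(61−34) = 7/9.
At β = 7/10: partial sum = 1.1900 ≥ 0.7778. Cooperation sustainable.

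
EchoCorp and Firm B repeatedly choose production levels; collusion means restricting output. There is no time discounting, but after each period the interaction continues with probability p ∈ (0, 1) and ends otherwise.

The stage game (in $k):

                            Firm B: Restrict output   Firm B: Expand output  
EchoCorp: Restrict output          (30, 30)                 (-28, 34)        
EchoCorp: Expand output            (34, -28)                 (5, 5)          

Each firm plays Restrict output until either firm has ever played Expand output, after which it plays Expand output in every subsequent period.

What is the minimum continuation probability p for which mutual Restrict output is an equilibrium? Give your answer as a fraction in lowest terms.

4/29

Expected cooperation value is 30 + p·30 + p²·30 + … = 30/(1−p); deviation gives 34 + p·5/(1−p).
30 ≥ 34(1−p) + 5p ⇒ 29p ≥ 4 ⇒ p ≥ 4/29.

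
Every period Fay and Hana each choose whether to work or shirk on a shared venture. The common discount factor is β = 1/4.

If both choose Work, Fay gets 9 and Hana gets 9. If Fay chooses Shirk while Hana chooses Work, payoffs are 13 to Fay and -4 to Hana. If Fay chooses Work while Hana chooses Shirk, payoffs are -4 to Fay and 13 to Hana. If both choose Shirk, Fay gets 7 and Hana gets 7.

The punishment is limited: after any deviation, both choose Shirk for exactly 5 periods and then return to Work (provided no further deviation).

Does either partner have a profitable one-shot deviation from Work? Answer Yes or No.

Yes

A one-shot deviation gives 13 now, then 7 for 5 periods, then back to 9.
Gain from deviating: (13−9) today; loss: (9−7) in each of the next 5 periods.
No-deviation condition: (9−7)(β+…+β^5) ≥ 13−9, i.e. β+…+β^5 ≥ 2.
At β = 1/4: β+…+β^5 = 0.3330 < 2.0000.
So cooperation is not sustainable.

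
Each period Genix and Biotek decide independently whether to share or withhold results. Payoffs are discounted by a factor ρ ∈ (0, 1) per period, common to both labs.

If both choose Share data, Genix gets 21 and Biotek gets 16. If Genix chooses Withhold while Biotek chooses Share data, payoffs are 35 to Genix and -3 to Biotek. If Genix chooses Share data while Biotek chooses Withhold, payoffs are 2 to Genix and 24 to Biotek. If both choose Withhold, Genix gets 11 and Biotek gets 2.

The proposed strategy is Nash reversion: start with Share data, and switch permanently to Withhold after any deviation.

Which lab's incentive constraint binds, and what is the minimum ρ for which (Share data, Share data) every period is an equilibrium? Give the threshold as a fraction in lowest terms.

Genix: cooperation gives 21 each period; deviation gives 35 once then 11 forever.
  21/(1−ρ) ≥ 35 + 11ρ/(1−ρ) ⇒ ρ ≥ 14/24 = 7/12.
Biotek: cooperation gives 16 each period; deviation gives 24 once then 2 forever.
  ρ ≥ 8/22 = 4/11.
Both must hold, so the binding constraint is Genix's: ρ ≥ 7/12.

Genix; ρ ≥ 7/12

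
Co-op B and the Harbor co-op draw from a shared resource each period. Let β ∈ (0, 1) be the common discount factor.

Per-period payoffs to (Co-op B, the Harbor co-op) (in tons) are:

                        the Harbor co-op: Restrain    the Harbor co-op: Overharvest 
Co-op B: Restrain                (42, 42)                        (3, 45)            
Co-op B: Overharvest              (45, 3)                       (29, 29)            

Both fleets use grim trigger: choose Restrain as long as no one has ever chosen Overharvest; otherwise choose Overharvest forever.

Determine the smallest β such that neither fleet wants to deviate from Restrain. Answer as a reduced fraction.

One-period gain from deviating is 45 − 42 = 3. The loss is 42 − 29 = 13 in every subsequent period, with present value 13·β/(1−β).
Deviation is unprofitable when 13·β/(1−β) ≥ 3, i.e. β/(1−β) ≥ 3/13.
Equivalently β ≥ 3/(3+13) = 3/16.

3/16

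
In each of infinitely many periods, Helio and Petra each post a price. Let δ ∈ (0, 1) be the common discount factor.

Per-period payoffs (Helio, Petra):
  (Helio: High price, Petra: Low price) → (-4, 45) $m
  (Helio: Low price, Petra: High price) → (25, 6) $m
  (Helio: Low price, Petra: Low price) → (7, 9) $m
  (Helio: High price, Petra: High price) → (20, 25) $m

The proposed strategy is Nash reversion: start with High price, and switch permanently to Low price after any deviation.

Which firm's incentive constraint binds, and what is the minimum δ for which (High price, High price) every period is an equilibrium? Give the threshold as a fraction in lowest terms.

Helio's threshold: (25−20)/(25−7) = 5/18.
Petra's threshold: (45−25)/(45−9) = 5/9.
5/18 < 5/9, so Petra binds and δ* = 5/9.

Petra; δ ≥ 5/9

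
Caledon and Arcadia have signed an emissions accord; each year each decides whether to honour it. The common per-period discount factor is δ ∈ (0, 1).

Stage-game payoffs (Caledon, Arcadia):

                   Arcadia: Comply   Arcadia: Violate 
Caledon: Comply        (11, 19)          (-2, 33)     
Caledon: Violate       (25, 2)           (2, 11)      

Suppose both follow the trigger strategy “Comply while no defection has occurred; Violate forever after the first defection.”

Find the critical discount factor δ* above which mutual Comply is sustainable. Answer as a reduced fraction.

For Caledon: deviation gain 25−11 = 14, per-period punishment loss 11−2 = 9. IC gives δ ≥ 14/23.
For Arcadia: gain 14, loss 8 per period, so δ ≥ 14/22 = 7/11.
The tighter constraint is Arcadia's, so cooperation needs δ ≥ 7/11.

7/11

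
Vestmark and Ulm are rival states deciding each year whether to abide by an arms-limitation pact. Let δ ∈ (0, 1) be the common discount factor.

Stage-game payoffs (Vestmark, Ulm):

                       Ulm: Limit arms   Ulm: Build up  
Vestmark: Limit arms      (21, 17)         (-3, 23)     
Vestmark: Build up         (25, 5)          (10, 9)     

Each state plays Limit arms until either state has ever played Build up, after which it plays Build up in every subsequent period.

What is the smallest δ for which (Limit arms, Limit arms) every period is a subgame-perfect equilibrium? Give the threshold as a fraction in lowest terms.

Vestmark: cooperation gives 21 each period; deviation gives 25 once then 10 forever.
  21/(1−δ) ≥ 25 + 10δ/(1−δ) ⇒ δ ≥ 4/15.
Ulm: cooperation gives 17 each period; deviation gives 23 once then 9 forever.
  δ ≥ 6/14 = 3/7.
Both must hold, so the binding constraint is Ulm's: δ ≥ 3/7.

3/7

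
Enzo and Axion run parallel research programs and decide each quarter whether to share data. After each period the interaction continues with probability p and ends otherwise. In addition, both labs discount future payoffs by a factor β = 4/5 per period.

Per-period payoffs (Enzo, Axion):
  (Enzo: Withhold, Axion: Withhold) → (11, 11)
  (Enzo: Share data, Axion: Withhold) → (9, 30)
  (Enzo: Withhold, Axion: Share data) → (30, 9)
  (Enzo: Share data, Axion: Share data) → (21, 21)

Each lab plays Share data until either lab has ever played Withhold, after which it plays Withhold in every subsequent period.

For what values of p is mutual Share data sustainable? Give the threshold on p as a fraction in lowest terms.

45/76

Expected continuation weight on next period's payoff is β·p = 4/5·p, which plays the role of the discount factor.
Cooperation requires 4/5·p ≥ (30−21)/(30−11) = 9/19, hence p ≥ 45/76.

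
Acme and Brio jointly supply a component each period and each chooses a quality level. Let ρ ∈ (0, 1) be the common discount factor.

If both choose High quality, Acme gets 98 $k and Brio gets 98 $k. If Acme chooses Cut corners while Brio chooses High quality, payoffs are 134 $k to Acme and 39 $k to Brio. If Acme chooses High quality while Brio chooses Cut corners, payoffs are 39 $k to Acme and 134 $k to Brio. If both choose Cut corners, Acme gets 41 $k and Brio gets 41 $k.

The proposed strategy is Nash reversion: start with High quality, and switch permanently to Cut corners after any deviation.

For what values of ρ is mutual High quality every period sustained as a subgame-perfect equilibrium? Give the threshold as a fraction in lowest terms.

Under grim trigger the critical discount factor is (T−C)/(T−P) with T = 134, C = 98, P = 41.
ρ* = (134−98)/(134−41) = 36/93 = 12/31.

12/31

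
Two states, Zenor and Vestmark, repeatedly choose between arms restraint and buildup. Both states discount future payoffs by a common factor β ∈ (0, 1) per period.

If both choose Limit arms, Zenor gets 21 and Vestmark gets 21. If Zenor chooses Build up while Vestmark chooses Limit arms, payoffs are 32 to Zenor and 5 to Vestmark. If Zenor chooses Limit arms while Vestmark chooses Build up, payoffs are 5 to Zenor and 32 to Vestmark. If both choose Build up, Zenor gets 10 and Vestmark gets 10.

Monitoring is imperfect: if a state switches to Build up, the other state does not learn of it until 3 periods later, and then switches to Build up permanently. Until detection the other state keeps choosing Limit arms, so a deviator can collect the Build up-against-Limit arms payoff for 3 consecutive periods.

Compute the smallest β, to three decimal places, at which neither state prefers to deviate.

0.794

A deviator earns 32 for 3 periods, then 10 forever; cooperating earns 21 forever. Multiplying the IC by (1−β):
21 ≥ 32(1−β^3) + 10β^3, so 22·β^3 ≥ 11 and β^3 ≥ 1/2.
β ≥ (1/2)^(1/3) ≈ 0.794.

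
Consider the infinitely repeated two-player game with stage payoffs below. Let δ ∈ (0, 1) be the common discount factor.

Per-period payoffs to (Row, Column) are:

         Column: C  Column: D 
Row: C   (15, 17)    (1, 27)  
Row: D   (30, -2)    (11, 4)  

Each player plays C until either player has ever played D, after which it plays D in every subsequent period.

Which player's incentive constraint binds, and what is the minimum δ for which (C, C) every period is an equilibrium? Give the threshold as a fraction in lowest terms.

Row; δ ≥ 15/19

Row: cooperation gives 15 each period; deviation gives 30 once then 11 forever.
  15/(1−δ) ≥ 30 + 11δ/(1−δ) ⇒ δ ≥ 15/19.
Column: cooperation gives 17 each period; deviation gives 27 once then 4 forever.
  δ ≥ 10/23.
Both must hold, so the binding constraint is Row's: δ ≥ 15/19.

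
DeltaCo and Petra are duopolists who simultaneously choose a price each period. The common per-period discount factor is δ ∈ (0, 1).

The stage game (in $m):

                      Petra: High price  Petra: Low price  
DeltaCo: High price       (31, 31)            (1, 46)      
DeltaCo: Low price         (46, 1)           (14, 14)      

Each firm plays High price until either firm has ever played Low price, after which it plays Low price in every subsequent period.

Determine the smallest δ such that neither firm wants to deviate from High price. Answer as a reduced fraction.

One-period gain from deviating is 46 − 31 = 15. The loss is 31 − 14 = 17 in every subsequent period, with present value 17·δ/(1−δ).
Deviation is unprofitable when 17·δ/(1−δ) ≥ 15, i.e. δ/(1−δ) ≥ 15/17.
Equivalently δ ≥ 15/(15+17) = 15/32.

15/32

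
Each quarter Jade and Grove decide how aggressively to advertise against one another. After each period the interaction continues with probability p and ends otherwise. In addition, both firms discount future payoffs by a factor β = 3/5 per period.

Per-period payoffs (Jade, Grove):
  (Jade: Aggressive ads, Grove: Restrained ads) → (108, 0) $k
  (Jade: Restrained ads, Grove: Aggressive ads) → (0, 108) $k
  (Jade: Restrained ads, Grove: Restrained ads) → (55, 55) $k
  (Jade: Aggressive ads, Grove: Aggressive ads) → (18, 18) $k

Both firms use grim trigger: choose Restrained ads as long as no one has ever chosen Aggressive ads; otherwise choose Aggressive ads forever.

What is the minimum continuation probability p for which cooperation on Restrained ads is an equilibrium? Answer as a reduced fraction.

53/54

Expected continuation weight on next period's payoff is β·p = 3/5·p, which plays the role of the discount factor.
Cooperation requires 3/5·p ≥ (108−55)/(108−18) = 53/90, hence p ≥ 53/54.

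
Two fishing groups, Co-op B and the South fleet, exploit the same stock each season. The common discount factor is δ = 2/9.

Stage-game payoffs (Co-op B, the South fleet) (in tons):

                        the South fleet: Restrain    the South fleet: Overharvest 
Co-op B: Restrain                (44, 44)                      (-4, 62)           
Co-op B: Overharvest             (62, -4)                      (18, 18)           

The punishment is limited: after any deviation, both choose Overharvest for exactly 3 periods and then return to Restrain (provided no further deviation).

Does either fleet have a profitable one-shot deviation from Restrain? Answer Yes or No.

Yes

Comparing payoff streams over the 4 periods until play realigns: cooperate → 44(1+δ+…+δ^3); deviate → 62 + 18(δ+…+δ^3).
Cooperation is sustained iff (44−18)(δ+…+δ^3) ≥ 62−44.
δ+…+δ^3 = 2/9·(1−(2/9)^3)/(1−2/9) = 0.2826, and (62−44)/(44−18) = 0.6923.
0.2826 < 0.6923, so cooperation is not sustainable.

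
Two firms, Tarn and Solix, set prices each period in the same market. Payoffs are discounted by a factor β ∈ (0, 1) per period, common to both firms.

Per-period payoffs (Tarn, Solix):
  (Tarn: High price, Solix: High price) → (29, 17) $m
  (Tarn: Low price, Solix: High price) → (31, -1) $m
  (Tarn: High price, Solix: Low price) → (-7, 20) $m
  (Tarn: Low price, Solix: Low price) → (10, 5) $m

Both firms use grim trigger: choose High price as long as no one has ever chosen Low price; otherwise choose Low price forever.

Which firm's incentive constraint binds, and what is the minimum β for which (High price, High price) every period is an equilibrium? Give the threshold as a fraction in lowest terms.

Solix; β ≥ 1/5

For Tarn: deviation gain 31−29 = 2, per-period punishment loss 29−10 = 19. IC gives β ≥ 2/21.
For Solix: gain 3, loss 12 per period, so β ≥ 3/15 = 1/5.
The tighter constraint is Solix's, so cooperation needs β ≥ 1/5.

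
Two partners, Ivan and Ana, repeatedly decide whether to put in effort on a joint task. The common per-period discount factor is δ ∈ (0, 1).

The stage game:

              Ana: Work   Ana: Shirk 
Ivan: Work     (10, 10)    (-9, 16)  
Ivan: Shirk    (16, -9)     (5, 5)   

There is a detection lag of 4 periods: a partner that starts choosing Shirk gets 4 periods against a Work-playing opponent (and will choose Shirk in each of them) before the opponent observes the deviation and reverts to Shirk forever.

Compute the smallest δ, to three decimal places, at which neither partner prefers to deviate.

0.859

A deviator earns 16 for 4 periods, then 5 forever; cooperating earns 10 forever. Multiplying the IC by (1−δ):
10 ≥ 16(1−δ^4) + 5δ^4, so 11·δ^4 ≥ 6 and δ^4 ≥ 6/11.
δ ≥ (6/11)^(1/4) ≈ 0.859.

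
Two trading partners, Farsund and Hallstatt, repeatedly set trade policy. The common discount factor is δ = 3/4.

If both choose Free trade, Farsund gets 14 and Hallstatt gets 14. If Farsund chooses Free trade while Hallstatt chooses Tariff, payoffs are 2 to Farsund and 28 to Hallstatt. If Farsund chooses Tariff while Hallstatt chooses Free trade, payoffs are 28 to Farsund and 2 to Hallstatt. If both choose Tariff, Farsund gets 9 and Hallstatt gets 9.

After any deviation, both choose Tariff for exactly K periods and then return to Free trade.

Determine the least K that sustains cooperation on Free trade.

10

No profitable deviation requires (14−9)(δ+…+δ^K) ≥ 28−14, i.e. δ+…+δ^K ≥ 14/5 ≈ 2.8000.
With δ = 3/4, the partial sums are K=1: 0.7500, K=2: 1.3125, …, K=8: 2.6997, K=9: 2.7747, K=10: 2.8311.
K = 10 is the first length at which the sum reaches 2.8000.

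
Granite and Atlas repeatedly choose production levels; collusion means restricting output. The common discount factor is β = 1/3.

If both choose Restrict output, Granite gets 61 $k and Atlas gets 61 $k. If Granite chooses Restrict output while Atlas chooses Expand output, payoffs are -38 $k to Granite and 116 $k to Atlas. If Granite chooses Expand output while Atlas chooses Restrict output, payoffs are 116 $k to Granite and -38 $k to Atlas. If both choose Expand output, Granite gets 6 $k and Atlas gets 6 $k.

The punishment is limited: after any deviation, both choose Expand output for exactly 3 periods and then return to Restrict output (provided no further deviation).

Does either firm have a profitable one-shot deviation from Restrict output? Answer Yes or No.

Comparing payoff streams over the 4 periods until play realigns: cooperate → 61(1+β+…+β^3); deviate → 116 + 6(β+…+β^3).
Cooperation is sustained iff (61−6)(β+…+β^3) ≥ 116−61.
β+…+β^3 = 1/3·(1−(1/3)^3)/(1−1/3) = 0.4815, and (116−61)/(61−6) = 1.0000.
0.4815 < 1.0000, so cooperation is not sustainable.

Yes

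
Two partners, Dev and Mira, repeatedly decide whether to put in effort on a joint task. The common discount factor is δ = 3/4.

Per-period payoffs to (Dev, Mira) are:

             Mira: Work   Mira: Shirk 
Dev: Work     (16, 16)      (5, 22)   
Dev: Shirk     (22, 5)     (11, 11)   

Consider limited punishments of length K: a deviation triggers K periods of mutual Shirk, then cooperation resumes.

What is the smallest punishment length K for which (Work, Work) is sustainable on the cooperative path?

Need Σ_{k=1}^{K} δ^k ≥ (22−16)/(16−11) = 1.2000 at δ = 3/4.
At K = 1 the sum is 0.7500 < 1.2000; at K = 2 it is 1.3125 ≥ 1.2000.
So the minimum punishment length is K = 2.

2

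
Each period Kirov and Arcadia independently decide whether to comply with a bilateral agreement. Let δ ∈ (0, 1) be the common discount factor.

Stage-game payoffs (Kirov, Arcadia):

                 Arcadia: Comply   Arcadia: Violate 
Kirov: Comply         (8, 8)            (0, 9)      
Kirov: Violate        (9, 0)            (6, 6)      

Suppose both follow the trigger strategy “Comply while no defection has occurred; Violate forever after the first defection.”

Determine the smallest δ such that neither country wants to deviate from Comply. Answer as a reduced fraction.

1/3

8/(1−δ) ≥ 9 + 6δ/(1−δ)
8 ≥ 9 − 3δ
δ ≥ 1/3.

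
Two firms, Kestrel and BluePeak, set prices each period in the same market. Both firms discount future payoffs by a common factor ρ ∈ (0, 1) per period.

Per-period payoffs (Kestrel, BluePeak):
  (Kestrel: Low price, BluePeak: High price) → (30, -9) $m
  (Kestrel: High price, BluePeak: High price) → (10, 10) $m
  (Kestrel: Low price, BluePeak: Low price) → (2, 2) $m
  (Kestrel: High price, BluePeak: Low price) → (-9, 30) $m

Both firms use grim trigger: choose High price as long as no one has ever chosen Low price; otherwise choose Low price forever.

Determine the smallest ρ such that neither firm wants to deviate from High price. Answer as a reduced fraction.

5/7

Cooperation forever yields 10 each period: 10/(1−ρ).
Deviating yields 30 once, then 2 forever: 30 + 2ρ/(1−ρ).
No profitable deviation requires 10/(1−ρ) ≥ 30 + 2ρ/(1−ρ).
Multiplying by (1−ρ): 10 ≥ 30(1−ρ) + 2ρ = 30 − 28ρ.
So 28ρ ≥ 20, i.e. ρ ≥ 20/28 = 5/7.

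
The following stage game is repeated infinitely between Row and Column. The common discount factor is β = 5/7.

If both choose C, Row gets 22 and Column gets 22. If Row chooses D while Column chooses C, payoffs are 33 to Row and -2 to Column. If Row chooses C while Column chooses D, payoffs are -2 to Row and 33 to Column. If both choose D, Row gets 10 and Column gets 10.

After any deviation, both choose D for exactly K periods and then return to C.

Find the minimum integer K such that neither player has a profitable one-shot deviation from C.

2

Need Σ_{k=1}^{K} β^k ≥ (33−22)/(22−10) = 0.9167 at β = 5/7.
At K = 1 the sum is 0.7143 < 0.9167; at K = 2 it is 1.2245 ≥ 0.9167.
So the minimum punishment length is K = 2.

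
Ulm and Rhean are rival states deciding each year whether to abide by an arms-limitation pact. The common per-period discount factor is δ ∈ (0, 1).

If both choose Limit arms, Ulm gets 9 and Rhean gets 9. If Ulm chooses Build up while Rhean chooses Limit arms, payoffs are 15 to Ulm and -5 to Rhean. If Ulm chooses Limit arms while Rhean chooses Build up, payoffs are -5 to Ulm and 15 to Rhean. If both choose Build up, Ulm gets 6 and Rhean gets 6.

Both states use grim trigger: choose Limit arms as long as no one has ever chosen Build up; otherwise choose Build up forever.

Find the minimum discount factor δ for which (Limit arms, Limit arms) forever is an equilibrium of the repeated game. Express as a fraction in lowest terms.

One-period gain from deviating is 15 − 9 = 6. The loss is 9 − 6 = 3 in every subsequent period, with present value 3·δ/(1−δ).
Deviation is unprofitable when 3·δ/(1−δ) ≥ 6, i.e. δ/(1−δ) ≥ 2.
Equivalently δ ≥ 6/(6+3) = 2/3.

2/3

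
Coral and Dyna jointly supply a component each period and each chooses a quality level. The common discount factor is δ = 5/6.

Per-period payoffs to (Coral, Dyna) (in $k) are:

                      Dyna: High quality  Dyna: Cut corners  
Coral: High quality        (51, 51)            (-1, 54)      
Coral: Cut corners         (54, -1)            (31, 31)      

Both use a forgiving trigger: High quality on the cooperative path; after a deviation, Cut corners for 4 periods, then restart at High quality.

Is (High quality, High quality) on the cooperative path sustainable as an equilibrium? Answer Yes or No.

Comparing payoff streams over the 5 periods until play realigns: cooperate → 51(1+δ+…+δ^4); deviate → 54 + 31(δ+…+δ^4).
Cooperation is sustained iff (51−31)(δ+…+δ^4) ≥ 54−51.
δ+…+δ^4 = 5/6·(1−(5/6)^4)/(1−5/6) = 2.5887, and (54−51)/(51−31) = 0.1500.
2.5887 ≥ 0.1500, so cooperation is sustainable.

Yes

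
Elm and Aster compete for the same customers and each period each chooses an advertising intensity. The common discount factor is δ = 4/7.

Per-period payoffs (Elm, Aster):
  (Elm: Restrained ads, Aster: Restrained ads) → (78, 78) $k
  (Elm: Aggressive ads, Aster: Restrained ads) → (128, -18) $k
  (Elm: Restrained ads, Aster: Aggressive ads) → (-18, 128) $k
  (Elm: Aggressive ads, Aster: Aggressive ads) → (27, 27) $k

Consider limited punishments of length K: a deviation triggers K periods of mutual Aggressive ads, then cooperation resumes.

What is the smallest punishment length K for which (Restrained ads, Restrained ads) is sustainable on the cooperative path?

3

Need Σ_{k=1}^{K} δ^k ≥ (128−78)/(78−27) = 0.9804 at δ = 4/7.
At K = 2 the sum is 0.8980 < 0.9804; at K = 3 it is 1.0845 ≥ 0.9804.
So the minimum punishment length is K = 3.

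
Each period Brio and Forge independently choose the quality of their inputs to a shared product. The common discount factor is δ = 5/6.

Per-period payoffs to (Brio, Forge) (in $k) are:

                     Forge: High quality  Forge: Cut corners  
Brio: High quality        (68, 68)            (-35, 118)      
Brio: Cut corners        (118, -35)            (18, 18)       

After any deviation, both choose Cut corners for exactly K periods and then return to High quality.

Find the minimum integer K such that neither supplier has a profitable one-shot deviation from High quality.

2

No profitable deviation requires (68−18)(δ+…+δ^K) ≥ 118−68, i.e. δ+…+δ^K ≥ 1 ≈ 1.0000.
With δ = 5/6, the partial sums are K=1: 0.8333, K=2: 1.5278.
K = 2 is the first length at which the sum reaches 1.0000.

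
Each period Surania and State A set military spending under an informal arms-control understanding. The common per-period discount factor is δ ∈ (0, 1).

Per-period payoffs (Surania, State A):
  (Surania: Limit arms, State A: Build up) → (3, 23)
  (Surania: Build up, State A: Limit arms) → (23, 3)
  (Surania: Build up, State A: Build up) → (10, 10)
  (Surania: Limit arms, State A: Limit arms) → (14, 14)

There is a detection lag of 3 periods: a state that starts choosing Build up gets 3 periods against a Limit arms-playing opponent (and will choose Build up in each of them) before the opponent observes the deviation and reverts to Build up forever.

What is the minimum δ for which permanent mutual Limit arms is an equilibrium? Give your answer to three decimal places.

0.885

A deviator earns 23 for 3 periods, then 10 forever; cooperating earns 14 forever. Multiplying the IC by (1−δ):
14 ≥ 23(1−δ^3) + 10δ^3, so 13·δ^3 ≥ 9 and δ^3 ≥ 9/13.
δ ≥ (9/13)^(1/3) ≈ 0.885.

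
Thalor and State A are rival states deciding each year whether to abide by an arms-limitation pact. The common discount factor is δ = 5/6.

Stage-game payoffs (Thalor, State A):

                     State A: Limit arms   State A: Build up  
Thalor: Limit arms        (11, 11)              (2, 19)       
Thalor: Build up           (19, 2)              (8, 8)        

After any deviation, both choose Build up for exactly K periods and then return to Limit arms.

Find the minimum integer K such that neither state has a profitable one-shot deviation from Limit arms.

5

IC: δ(1−δ^K)/(1−δ) ≥ (19−11)/(11−8) = 8/3.
With δ = 5/6: need 1 − δ^K ≥ 8/3·(1−5/6)/(5/6), i.e. δ^K ≤ 0.4667.
Since (5/6)^4 = 0.4823 and (5/6)^5 = 0.4019, the smallest such K is 5.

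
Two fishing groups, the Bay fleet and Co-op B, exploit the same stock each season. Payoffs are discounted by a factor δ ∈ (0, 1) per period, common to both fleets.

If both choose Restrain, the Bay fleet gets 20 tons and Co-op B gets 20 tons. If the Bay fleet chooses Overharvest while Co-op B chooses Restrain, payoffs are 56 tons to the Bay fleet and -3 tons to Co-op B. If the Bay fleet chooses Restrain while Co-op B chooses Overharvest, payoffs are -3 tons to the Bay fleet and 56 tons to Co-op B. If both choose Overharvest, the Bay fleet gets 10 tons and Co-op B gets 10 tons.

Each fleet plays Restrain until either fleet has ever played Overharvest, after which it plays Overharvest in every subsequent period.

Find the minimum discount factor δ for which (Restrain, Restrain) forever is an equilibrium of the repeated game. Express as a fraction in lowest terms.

One-period gain from deviating is 56 − 20 = 36. The loss is 20 − 10 = 10 in every subsequent period, with present value 10·δ/(1−δ).
Deviation is unprofitable when 10·δ/(1−δ) ≥ 36, i.e. δ/(1−δ) ≥ 18/5.
Equivalently δ ≥ 36/(36+10) = 18/23.

18/23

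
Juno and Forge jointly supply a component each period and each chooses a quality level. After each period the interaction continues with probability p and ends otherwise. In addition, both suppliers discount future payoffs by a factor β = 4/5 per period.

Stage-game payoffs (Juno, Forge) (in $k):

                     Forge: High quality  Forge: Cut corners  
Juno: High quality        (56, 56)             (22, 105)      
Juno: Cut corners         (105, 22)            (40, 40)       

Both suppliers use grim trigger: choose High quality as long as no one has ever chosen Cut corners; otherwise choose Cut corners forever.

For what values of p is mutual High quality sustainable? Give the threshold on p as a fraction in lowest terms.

49/52

Expected continuation weight on next period's payoff is β·p = 4/5·p, which plays the role of the discount factor.
Cooperation requires 4/5·p ≥ (105−56)/(105−40) = 49/65, hence p ≥ 49/52.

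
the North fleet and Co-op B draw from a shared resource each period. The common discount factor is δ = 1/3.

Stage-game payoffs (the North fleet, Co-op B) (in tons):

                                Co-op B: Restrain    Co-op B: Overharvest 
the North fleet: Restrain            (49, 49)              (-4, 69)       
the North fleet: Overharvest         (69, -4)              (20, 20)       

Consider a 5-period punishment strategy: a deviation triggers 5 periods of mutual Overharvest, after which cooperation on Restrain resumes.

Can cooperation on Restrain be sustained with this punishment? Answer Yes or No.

No

IC: δ+…+δ^5 ≥ (69−49)/(49−20) = 20/29.
At δ = 1/3: partial sum = 0.4979 < 0.6897. Cooperation not sustainable.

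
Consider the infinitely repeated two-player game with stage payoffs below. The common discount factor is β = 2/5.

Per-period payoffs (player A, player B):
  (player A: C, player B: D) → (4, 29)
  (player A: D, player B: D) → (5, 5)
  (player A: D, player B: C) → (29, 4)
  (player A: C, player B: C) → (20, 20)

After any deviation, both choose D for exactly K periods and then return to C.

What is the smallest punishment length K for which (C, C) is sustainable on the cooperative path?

Need Σ_{k=1}^{K} β^k ≥ (29−20)/(20−5) = 0.6000 at β = 2/5.
At K = 2 the sum is 0.5600 < 0.6000; at K = 3 it is 0.6240 ≥ 0.6000.
So the minimum punishment length is K = 3.

3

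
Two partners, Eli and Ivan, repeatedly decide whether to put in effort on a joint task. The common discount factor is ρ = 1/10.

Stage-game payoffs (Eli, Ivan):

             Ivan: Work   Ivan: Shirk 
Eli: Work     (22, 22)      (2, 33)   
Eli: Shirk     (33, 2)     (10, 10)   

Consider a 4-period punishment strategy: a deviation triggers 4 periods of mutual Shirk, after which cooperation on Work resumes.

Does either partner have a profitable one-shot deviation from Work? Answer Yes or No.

IC: ρ+…+ρ^4 ≥ (33−22)/(22−10) = 11/12.
At ρ = 1/10: partial sum = 0.1111 < 0.9167. Cooperation not sustainable.

Yes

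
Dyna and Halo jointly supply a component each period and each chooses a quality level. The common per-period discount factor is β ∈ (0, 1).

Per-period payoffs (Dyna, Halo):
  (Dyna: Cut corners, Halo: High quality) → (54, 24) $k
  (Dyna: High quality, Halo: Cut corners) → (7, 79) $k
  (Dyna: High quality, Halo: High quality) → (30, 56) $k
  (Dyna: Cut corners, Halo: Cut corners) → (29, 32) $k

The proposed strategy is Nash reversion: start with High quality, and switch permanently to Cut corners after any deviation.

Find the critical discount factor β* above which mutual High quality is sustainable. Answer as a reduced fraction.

Dyna: cooperation gives 30 each period; deviation gives 54 once then 29 forever.
  30/(1−β) ≥ 54 + 29β/(1−β) ⇒ β ≥ 24/25.
Halo: cooperation gives 56 each period; deviation gives 79 once then 32 forever.
  β ≥ 23/47.
Both must hold, so the binding constraint is Dyna's: β ≥ 24/25.

24/25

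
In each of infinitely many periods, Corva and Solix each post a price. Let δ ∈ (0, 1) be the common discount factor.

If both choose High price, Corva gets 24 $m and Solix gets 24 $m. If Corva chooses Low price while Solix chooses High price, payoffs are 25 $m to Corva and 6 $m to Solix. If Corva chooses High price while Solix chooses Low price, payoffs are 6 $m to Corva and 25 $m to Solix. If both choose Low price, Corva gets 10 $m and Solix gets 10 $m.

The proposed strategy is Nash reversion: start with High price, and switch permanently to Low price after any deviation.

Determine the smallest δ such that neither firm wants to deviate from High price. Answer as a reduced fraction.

1/15

Under grim trigger the critical discount factor is (T−C)/(T−P) with T = 25, C = 24, P = 10.
δ* = (25−24)/(25−10) = 1/15.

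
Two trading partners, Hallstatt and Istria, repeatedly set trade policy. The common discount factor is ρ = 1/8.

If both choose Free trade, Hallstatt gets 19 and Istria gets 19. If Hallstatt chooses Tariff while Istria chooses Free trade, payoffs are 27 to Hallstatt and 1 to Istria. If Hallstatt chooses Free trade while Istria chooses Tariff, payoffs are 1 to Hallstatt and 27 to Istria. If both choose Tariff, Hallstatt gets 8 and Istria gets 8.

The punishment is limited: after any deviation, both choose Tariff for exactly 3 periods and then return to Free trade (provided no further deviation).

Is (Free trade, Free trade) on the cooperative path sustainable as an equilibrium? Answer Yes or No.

Comparing payoff streams over the 4 periods until play realigns: cooperate → 19(1+ρ+…+ρ^3); deviate → 27 + 8(ρ+…+ρ^3).
Cooperation is sustained iff (19−8)(ρ+…+ρ^3) ≥ 27−19.
ρ+…+ρ^3 = 1/8·(1−(1/8)^3)/(1−1/8) = 0.1426, and (27−19)/(19−8) = 0.7273.
0.1426 < 0.7273, so cooperation is not sustainable.

No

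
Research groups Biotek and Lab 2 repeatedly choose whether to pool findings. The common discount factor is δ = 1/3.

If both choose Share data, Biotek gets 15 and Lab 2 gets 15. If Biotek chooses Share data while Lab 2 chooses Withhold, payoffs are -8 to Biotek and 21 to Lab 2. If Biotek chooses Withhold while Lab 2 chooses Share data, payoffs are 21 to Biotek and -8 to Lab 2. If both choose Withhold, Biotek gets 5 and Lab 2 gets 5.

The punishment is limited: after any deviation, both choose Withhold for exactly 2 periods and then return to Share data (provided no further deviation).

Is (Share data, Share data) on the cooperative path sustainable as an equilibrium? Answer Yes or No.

Comparing payoff streams over the 3 periods until play realigns: cooperate → 15(1+δ+…+δ^2); deviate → 21 + 5(δ+…+δ^2).
Cooperation is sustained iff (15−5)(δ+…+δ^2) ≥ 21−15.
δ+…+δ^2 = 1/3·(1−(1/3)^2)/(1−1/3) = 0.4444, and (21−15)/(15−5) = 0.6000.
0.4444 < 0.6000, so cooperation is not sustainable.

No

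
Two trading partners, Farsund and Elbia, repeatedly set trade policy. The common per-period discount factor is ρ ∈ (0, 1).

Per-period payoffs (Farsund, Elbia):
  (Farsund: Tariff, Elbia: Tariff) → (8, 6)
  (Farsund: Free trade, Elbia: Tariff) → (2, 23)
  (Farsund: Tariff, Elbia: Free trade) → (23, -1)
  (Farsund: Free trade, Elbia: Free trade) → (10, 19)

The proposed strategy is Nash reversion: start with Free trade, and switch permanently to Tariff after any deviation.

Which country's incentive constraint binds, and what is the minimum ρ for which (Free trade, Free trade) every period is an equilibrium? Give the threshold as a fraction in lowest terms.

Farsund: cooperation gives 10 each period; deviation gives 23 once then 8 forever.
  10/(1−ρ) ≥ 23 + 8ρ/(1−ρ) ⇒ ρ ≥ 13/15.
Elbia: cooperation gives 19 each period; deviation gives 23 once then 6 forever.
  ρ ≥ 4/17.
Both must hold, so the binding constraint is Farsund's: ρ ≥ 13/15.

Farsund; ρ ≥ 13/15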